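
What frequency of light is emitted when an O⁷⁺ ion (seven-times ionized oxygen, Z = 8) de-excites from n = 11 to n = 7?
2.557e+15 Hz

First, find the transition energy:
E_11 = -13.6057 × 8² / 11² = -7.196403 eV
E_7 = -13.6057 × 8² / 7² = -17.770710 eV
|ΔE| = |E_7 - E_11| = 10.574307 eV

Convert to Joules: E = 10.574307 eV × (1.602177 × 10⁻¹⁹ J/eV) = 1.69419e-18 J

Using E = hf:
f = E/h = 1.69419e-18 J / (6.62607 × 10⁻³⁴ J·s)
f = 2.557e+15 Hz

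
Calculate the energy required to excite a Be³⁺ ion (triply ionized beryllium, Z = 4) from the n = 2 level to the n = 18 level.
53.750914 eV

The energy levels of a hydrogen-like atom are E_n = -13.6057 Z² eV / n².

Energy at n = 2: E_2 = -13.6057 × 4² / 2² = -54.422800000 eV
Energy at n = 18: E_18 = -13.6057 × 4² / 18² = -0.671886420 eV

The excitation energy is the difference:
ΔE = E_18 - E_2
ΔE = -0.671886420 - (-54.422800000)
ΔE = 53.750914 eV

Since this is positive, energy must be absorbed (photon absorption).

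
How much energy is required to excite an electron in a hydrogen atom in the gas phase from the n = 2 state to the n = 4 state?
2.55107 eV

The energy levels of a hydrogen-like atom are E_n = -13.6057 eV / n².

Energy at n = 2: E_2 = -13.6057 / 2² = -3.40142500 eV
Energy at n = 4: E_4 = -13.6057 / 4² = -0.85035625 eV

The excitation energy is the difference:
ΔE = E_4 - E_2
ΔE = -0.85035625 - (-3.40142500)
ΔE = 2.55107 eV

Since this is positive, energy must be absorbed (photon absorption).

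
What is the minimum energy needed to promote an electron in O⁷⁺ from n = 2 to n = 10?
208.98355 eV

The energy levels of a hydrogen-like atom are E_n = -13.6057 Z² eV / n².

Energy at n = 2: E_2 = -13.6057 × 8² / 2² = -217.69120000 eV
Energy at n = 10: E_10 = -13.6057 × 8² / 10² = -8.70764800 eV

The excitation energy is the difference:
ΔE = E_10 - E_2
ΔE = -8.70764800 - (-217.69120000)
ΔE = 208.98355 eV

Since this is positive, energy must be absorbed (photon absorption).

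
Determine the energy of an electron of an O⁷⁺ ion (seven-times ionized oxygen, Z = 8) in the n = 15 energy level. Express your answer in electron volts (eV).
-3.87007 eV

The energy levels of a hydrogen-like atom are given by:
E_n = -13.6057 Z² / n² eV  (with Z = 8 for O⁷⁺)

For n = 15:
E_15 = -13.6057 × 8² / 15²
E_15 = -13.6057 × 64 / 225
E_15 = -3.87007 eV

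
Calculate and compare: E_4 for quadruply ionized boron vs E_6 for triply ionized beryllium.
B⁴⁺ at n = 4 (E = -21.25891 eV)

Using E_n = -13.6057 Z² / n² eV:

B⁴⁺ (Z = 5) at n = 4:
E = -13.6057 × 5² / 4² = -13.6057 × 25 / 16 = -21.25890625 eV

Be³⁺ (Z = 4) at n = 6:
E = -13.6057 × 4² / 6² = -13.6057 × 16 / 36 = -6.04697778 eV

Since -21.25890625 eV < -6.04697778 eV,
B⁴⁺ at n = 4 is more tightly bound (requires more energy to ionize).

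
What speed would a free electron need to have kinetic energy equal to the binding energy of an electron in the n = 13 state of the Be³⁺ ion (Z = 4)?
6.73136e+05 m/s (or 0.225% of c)

The binding energy at n = 13 for Be³⁺ is:
E_13 = -13.6057 × 4²/13² = -1.28811361 eV
|E_13| = 1.28811361 eV

Convert to Joules:
KE = 1.28811361 eV × (1.602177 × 10⁻¹⁹ J/eV) = 2.0637860e-19 J

Using KE = ½mv²:
v = √(2·KE/m_e)
v = √(2 × 2.0637860e-19 J / 9.10938 × 10⁻³¹ kg)
v = 6.73136e+05 m/s

This is approximately 0.225% the speed of light.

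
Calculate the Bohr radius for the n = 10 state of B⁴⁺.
1.0584 nm (or 10.5835 Å)

The Bohr radius formula is:
r_n = n² a₀ / Z

where a₀ = 0.0529177 nm is the Bohr radius.

For B⁴⁺ (Z = 5) at n = 10:
r_10 = 10² × 0.0529177 nm / 5
r_10 = 100 × 0.0529177 nm / 5
r_10 = 5.29177 nm / 5
r_10 = 1.0584 nm

The electron orbits at approximately 1.0584 nm from the nucleus.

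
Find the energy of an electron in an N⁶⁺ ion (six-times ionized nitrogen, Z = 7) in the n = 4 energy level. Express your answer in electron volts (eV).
-41.67 eV

The energy levels of a hydrogen-like atom are given by:
E_n = -13.6057 Z² / n² eV  (with Z = 7 for N⁶⁺)

For n = 4:
E_4 = -13.6057 × 7² / 4²
E_4 = -13.6057 × 49 / 16
E_4 = -41.67 eV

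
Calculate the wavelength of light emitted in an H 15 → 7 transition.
5708.3512 nm

First, find the transition energy using E_n = -13.6057 / n² eV:
E_15 = -13.6057 / 15² = -0.0604697778 eV
E_7 = -13.6057 / 7² = -0.2776673469 eV

Photon energy: |ΔE| = |E_7 - E_15| = 0.2171975691 eV

Convert to wavelength using E = hc/λ with hc = 1239.84 eV·nm:
λ = hc/E = 1239.84 eV·nm / 0.2171975691 eV
λ = 5708.3512 nm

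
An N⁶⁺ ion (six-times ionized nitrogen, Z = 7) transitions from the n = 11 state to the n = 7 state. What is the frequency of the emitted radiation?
1.958e+15 Hz

First, find the transition energy:
E_11 = -13.6057 × 7² / 11² = -5.5097463 eV
E_7 = -13.6057 × 7² / 7² = -13.6057000 eV
|ΔE| = |E_7 - E_11| = 8.0959537 eV

Convert to Joules: E = 8.0959537 eV × (1.602177 × 10⁻¹⁹ J/eV) = 1.29712e-18 J

Using E = hf:
f = E/h = 1.29712e-18 J / (6.62607 × 10⁻³⁴ J·s)
f = 1.958e+15 Hz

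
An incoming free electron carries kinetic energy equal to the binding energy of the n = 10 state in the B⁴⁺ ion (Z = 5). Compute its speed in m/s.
1.09385e+06 m/s (or 0.36% of c)

The binding energy at n = 10 for B⁴⁺ is:
E_10 = -13.6057 × 5²/10² = -3.40142500 eV
|E_10| = 3.40142500 eV

Convert to Joules:
KE = 3.40142500 eV × (1.602177 × 10⁻¹⁹ J/eV) = 5.4496849e-19 J

Using KE = ½mv²:
v = √(2·KE/m_e)
v = √(2 × 5.4496849e-19 J / 9.10938 × 10⁻³¹ kg)
v = 1.09385e+06 m/s

This is approximately 0.36% the speed of light.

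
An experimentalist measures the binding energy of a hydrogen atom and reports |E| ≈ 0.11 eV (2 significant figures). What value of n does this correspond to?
n = 11

The exact energy levels follow E_n = -13.6057 eV / n².

The measured value (-0.11 eV) is reported to only 2 significant figures, so we must test candidate n values and see which one matches to that precision.

Candidate energies:
  n = 9:  E = -13.6057/9² = -0.16797 eV
  n = 10:  E = -13.6057/10² = -0.13606 eV
  n = 11:  E = -13.6057/11² = -0.11244 eV  ← matches
  n = 12:  E = -13.6057/12² = -0.09448 eV
  n = 13:  E = -13.6057/13² = -0.08051 eV

Checking against the measurement of -0.11 eV (2 sig figs), only n = 11 agrees:
E_11 = -0.11244 eV, which rounds to -0.11 eV ✓

Therefore n = 11.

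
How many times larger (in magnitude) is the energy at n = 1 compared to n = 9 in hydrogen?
81.000

Using E_n = -13.6057 Z² / n² eV with Z = 1:

E_1 = -13.6057 / 1² = -13.6057 / 1 = -13.605700000 eV
E_9 = -13.6057 / 9² = -13.6057 / 81 = -0.167971605 eV

The ratio is:
E_1/E_9 = (-13.605700000) / (-0.167971605)
E_1/E_9 = (-13.6057/1) / (-13.6057/81)
E_1/E_9 = 81/1
E_1/E_9 = 81.000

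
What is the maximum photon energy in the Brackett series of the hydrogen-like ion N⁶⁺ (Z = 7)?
41.66746 eV

The series limit corresponds to the transition from n = ∞ to n = 4.
This is the highest energy (shortest wavelength) transition in the Brackett series.

E_∞ = 0 eV
E_4 = -13.6057 × 7² / 4² = -41.66746 eV

Energy at series limit:
ΔE = E_∞ - E_4 = 0 - (-41.66746) = 41.66746 eV

This energy equals the ionization energy from the n = 4 state of N⁶⁺.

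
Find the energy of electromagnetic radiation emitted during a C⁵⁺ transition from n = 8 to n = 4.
22.95962 eV

The energy levels are E_n = -13.6057 Z² eV / n².

Energy at n = 8: E_8 = -13.6057 × 6² / 8² = -7.65320625 eV
Energy at n = 4: E_4 = -13.6057 × 6² / 4² = -30.61282500 eV

For emission (electron falling to lower state), the photon energy is:
E_photon = E_8 - E_4 = |-7.65320625 - (-30.61282500)|
E_photon = 22.95962 eV

This energy is carried away by the emitted photon.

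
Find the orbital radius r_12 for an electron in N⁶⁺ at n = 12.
1.0886 nm (or 10.8859 Å)

The Bohr radius formula is:
r_n = n² a₀ / Z

where a₀ = 0.0529177 nm is the Bohr radius.

For N⁶⁺ (Z = 7) at n = 12:
r_12 = 12² × 0.0529177 nm / 7
r_12 = 144 × 0.0529177 nm / 7
r_12 = 7.62015 nm / 7
r_12 = 1.0886 nm

The electron orbits at approximately 1.0886 nm from the nucleus.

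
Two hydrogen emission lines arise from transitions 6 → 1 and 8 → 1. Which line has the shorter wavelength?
8 → 1

Calculate the energy for each transition:

Transition 6 → 1:
ΔE₁ = |E_1 - E_6| = |-13.6057/1² - (-13.6057/6²)|
ΔE₁ = |-13.60570000000 - (-0.37793611111)| = 13.22776389 eV

Transition 8 → 1:
ΔE₂ = |E_1 - E_8| = |-13.6057/1² - (-13.6057/8²)|
ΔE₂ = |-13.60570000000 - (-0.21258906250)| = 13.39311094 eV

Since 13.39311094 eV > 13.22776389 eV, the transition 8 → 1 emits the more energetic photon.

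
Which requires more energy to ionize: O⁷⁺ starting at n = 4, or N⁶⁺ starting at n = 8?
O⁷⁺ at n = 4 (E = -54.4228 eV)

Using E_n = -13.6057 Z² / n² eV:

O⁷⁺ (Z = 8) at n = 4:
E = -13.6057 × 8² / 4² = -13.6057 × 64 / 16 = -54.4228000 eV

N⁶⁺ (Z = 7) at n = 8:
E = -13.6057 × 7² / 8² = -13.6057 × 49 / 64 = -10.4168641 eV

Since -54.4228000 eV < -10.4168641 eV,
O⁷⁺ at n = 4 is more tightly bound (requires more energy to ionize).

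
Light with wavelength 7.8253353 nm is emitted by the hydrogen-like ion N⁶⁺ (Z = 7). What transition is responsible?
n = 9 → n = 2

First, find the photon energy from the wavelength (hc = 1239.84 eV·nm):
E = hc/λ = 1239.84 eV·nm / 7.8253353 nm = 158.43922 eV

The energy levels of N⁶⁺ satisfy E_n = -13.6057 × 7² / n² eV, so an emission n_i → n_f releases
ΔE = 13.6057 × 7² × (1/n_f² − 1/n_i²) eV.

Setting ΔE equal to the photon energy:
1/n_f² − 1/n_i² = 158.43922 / (13.6057 × 7²) = 0.23765433

Since 1/n_i² must be positive, we need 1/n_f² > 0.23765433, i.e. n_f ≤ 2. For each allowed n_f, solve n_i = (1/n_f² − 0.23765433)^(−1/2) and check whether it is a whole number:
  n_f = 1: 1/n_i² = 1.00000000 − 0.23765433 = 0.76234567 → n_i = 1.145  (not an integer) ✗
  n_f = 2: 1/n_i² = 0.25000000 − 0.23765433 = 0.01234567 → n_i = 9.000  → integer, n_i = 9 ✓

Only n_f = 2 gives an integer upper level, n_i = 9.

The transition is from n = 9 to n = 2 (emission).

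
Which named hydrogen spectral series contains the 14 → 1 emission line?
Lyman series

The spectral series in hydrogen are named based on the final (lower) energy level:
- Lyman series: n_final = 1 (ultraviolet)
- Balmer series: n_final = 2 (visible/near-UV)
- Paschen series: n_final = 3 (infrared)
- Brackett series: n_final = 4 (infrared)
- Pfund series: n_final = 5 (far infrared)

Since this transition ends at n = 1, it belongs to the Lyman series.

For reference, this 14 → 1 line has photon energy
ΔE = 13.6057 eV × (1/1² - 1/14²) = 13.536283 eV,
corresponding to wavelength λ = hc/ΔE = 1239.84 eV·nm / 13.536283 eV = 91.5938 nm in the ultraviolet region.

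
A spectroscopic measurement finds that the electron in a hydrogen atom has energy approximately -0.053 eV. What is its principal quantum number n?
n = 16

The exact energy levels follow E_n = -13.6057 eV / n².

The measured value (-0.053 eV) is reported to only 2 significant figures, so we must test candidate n values and see which one matches to that precision.

Candidate energies:
  n = 14:  E = -13.6057/14² = -0.06942 eV
  n = 15:  E = -13.6057/15² = -0.06047 eV
  n = 16:  E = -13.6057/16² = -0.05315 eV  ← matches
  n = 17:  E = -13.6057/17² = -0.04708 eV
  n = 18:  E = -13.6057/18² = -0.04199 eV

Checking against the measurement of -0.053 eV (2 sig figs), only n = 16 agrees:
E_16 = -0.05315 eV, which rounds to -0.053 eV ✓

Therefore n = 16.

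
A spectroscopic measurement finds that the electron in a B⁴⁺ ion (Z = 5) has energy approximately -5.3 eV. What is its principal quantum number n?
n = 8

The exact energy levels follow E_n = -13.6057 Z² / n² eV with Z = 5.

The measured value (-5.3 eV) is reported to only 2 significant figures, so we must test candidate n values and see which one matches to that precision.

Candidate energies:
  n = 6:  E = -13.6057 × 5² / 6² = -9.44840 eV
  n = 7:  E = -13.6057 × 5² / 7² = -6.94168 eV
  n = 8:  E = -13.6057 × 5² / 8² = -5.31473 eV  ← matches
  n = 9:  E = -13.6057 × 5² / 9² = -4.19929 eV
  n = 10:  E = -13.6057 × 5² / 10² = -3.40143 eV

Checking against the measurement of -5.3 eV (2 sig figs), only n = 8 agrees:
E_8 = -5.31473 eV, which rounds to -5.3 eV ✓

Therefore n = 8.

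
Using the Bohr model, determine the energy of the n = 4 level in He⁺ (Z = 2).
-3.4014 eV

For hydrogen-like ions, the energy levels scale with Z²:
E_n = -13.6057 Z² / n² eV

For He⁺ (Z = 2) at n = 4:
E_4 = -13.6057 × 2² / 4²
E_4 = -13.6057 × 4 / 16
E_4 = -54.4228 / 16
E_4 = -3.4014 eV

The energy is 4 times more negative than hydrogen at the same n due to the stronger nuclear charge.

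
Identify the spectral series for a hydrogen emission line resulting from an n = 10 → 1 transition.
Lyman series

The spectral series in hydrogen are named based on the final (lower) energy level:
- Lyman series: n_final = 1 (ultraviolet)
- Balmer series: n_final = 2 (visible/near-UV)
- Paschen series: n_final = 3 (infrared)
- Brackett series: n_final = 4 (infrared)
- Pfund series: n_final = 5 (far infrared)

Since this transition ends at n = 1, it belongs to the Lyman series.

For reference, this 10 → 1 line has photon energy
ΔE = 13.6057 eV × (1/1² - 1/10²) = 13.4696430 eV,
corresponding to wavelength λ = hc/ΔE = 1239.84 eV·nm / 13.4696430 eV = 92.04698 nm in the ultraviolet region.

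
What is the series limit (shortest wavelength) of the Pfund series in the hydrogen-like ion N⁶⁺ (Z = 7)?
46.4931 nm

The series limit corresponds to the transition from n = ∞ to n = 5.
This is the highest energy (shortest wavelength) transition in the Pfund series.

E_∞ = 0 eV
E_5 = -13.6057 × 7² / 5² = -26.667172 eV

Energy at series limit:
ΔE = E_∞ - E_5 = 0 - (-26.667172) = 26.667172 eV
λ = hc/E = 1239.84 eV·nm / 26.667172 eV = 46.4931 nm

This energy equals the ionization energy from the n = 5 state of N⁶⁺.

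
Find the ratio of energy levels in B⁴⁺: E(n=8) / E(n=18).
5.062500

Using E_n = -13.6057 Z² / n² eV with Z = 5:

E_8 = -13.6057 × 5² / 8² = -340.1425 / 64 = -5.314726562500 eV
E_18 = -13.6057 × 5² / 18² = -340.1425 / 324 = -1.049822530864 eV

The ratio is:
E_8/E_18 = (-5.314726562500) / (-1.049822530864)
E_8/E_18 = (-340.1425/64) / (-340.1425/324)
E_8/E_18 = 324/64
E_8/E_18 = 5.062500
(Note: the Z² factors cancel in the ratio.)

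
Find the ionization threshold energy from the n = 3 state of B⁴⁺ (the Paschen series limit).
37.79 eV

The series limit corresponds to the transition from n = ∞ to n = 3.
This is the highest energy (shortest wavelength) transition in the Paschen series.

E_∞ = 0 eV
E_3 = -13.6057 × 5² / 3² = -37.79 eV

Energy at series limit:
ΔE = E_∞ - E_3 = 0 - (-37.79) = 37.79 eV

This energy equals the ionization energy from the n = 3 state of B⁴⁺.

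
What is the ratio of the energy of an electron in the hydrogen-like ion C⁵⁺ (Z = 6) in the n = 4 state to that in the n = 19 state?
22.5625

Using E_n = -13.6057 Z² / n² eV with Z = 6:

E_4 = -13.6057 × 6² / 4² = -489.8052 / 16 = -30.6128250000 eV
E_19 = -13.6057 × 6² / 19² = -489.8052 / 361 = -1.3568011080 eV

The ratio is:
E_4/E_19 = (-30.6128250000) / (-1.3568011080)
E_4/E_19 = (-489.8052/16) / (-489.8052/361)
E_4/E_19 = 361/16
E_4/E_19 = 22.5625
(Note: the Z² factors cancel in the ratio.)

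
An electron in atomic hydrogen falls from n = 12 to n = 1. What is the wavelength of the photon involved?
91.763762 nm

First, find the transition energy using E_n = -13.6057 / n² eV:
E_12 = -13.6057 / 12² = -0.09448403 eV
E_1 = -13.6057 / 1² = -13.60570000 eV

Photon energy: |ΔE| = |E_1 - E_12| = 13.51121597 eV

Convert to wavelength using E = hc/λ with hc = 1239.84 eV·nm:
λ = hc/E = 1239.84 eV·nm / 13.51121597 eV
λ = 91.763762 nm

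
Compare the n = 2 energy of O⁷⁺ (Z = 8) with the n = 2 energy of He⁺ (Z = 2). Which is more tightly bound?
O⁷⁺ at n = 2 (E = -217.691200 eV)

Using E_n = -13.6057 Z² / n² eV:

O⁷⁺ (Z = 8) at n = 2:
E = -13.6057 × 8² / 2² = -13.6057 × 64 / 4 = -217.691200000 eV

He⁺ (Z = 2) at n = 2:
E = -13.6057 × 2² / 2² = -13.6057 × 4 / 4 = -13.605700000 eV

Since -217.691200000 eV < -13.605700000 eV,
O⁷⁺ at n = 2 is more tightly bound (requires more energy to ionize).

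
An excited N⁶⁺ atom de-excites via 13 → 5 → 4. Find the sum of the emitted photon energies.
37.722608 eV

The energy levels of N⁶⁺ are E_n = -13.6057 × 7² / n² eV.

First transition (13 → 5):
ΔE₁ = |E_5 - E_13|
ΔE₁ = |-26.667172000000 - (-3.944847928994)| = 22.722324071 eV

Second transition (5 → 4):
ΔE₂ = |E_4 - E_5|
ΔE₂ = |-41.667456250000 - (-26.667172000000)| = 15.000284250 eV

Total energy released:
E_total = ΔE₁ + ΔE₂ = 22.722324071 + 15.000284250 = 37.722608 eV

Note: This equals the direct transition 13 → 4: 37.722608 eV ✓
Energy is conserved regardless of the path taken.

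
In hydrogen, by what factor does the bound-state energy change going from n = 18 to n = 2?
81.0000

Using E_n = -13.6057 Z² / n² eV with Z = 1:

E_2 = -13.6057 / 2² = -13.6057 / 4 = -3.4014250000 eV
E_18 = -13.6057 / 18² = -13.6057 / 324 = -0.0419929012 eV

The ratio is:
E_2/E_18 = (-3.4014250000) / (-0.0419929012)
E_2/E_18 = (-13.6057/4) / (-13.6057/324)
E_2/E_18 = 324/4
E_2/E_18 = 81.0000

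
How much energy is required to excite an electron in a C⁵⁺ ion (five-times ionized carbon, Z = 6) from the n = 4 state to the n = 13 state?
27.7146 eV

The energy levels of a hydrogen-like atom are E_n = -13.6057 Z² eV / n².

Energy at n = 4: E_4 = -13.6057 × 6² / 4² = -30.6128250 eV
Energy at n = 13: E_13 = -13.6057 × 6² / 13² = -2.8982556 eV

The excitation energy is the difference:
ΔE = E_13 - E_4
ΔE = -2.8982556 - (-30.6128250)
ΔE = 27.7146 eV

Since this is positive, energy must be absorbed (photon absorption).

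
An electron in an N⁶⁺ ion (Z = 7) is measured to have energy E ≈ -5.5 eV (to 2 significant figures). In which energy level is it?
n = 11

The exact energy levels follow E_n = -13.6057 Z² / n² eV with Z = 7.

The measured value (-5.5 eV) is reported to only 2 significant figures, so we must test candidate n values and see which one matches to that precision.

Candidate energies:
  n = 9:  E = -13.6057 × 7² / 9² = -8.23061 eV
  n = 10:  E = -13.6057 × 7² / 10² = -6.66679 eV
  n = 11:  E = -13.6057 × 7² / 11² = -5.50975 eV  ← matches
  n = 12:  E = -13.6057 × 7² / 12² = -4.62972 eV
  n = 13:  E = -13.6057 × 7² / 13² = -3.94485 eV

Checking against the measurement of -5.5 eV (2 sig figs), only n = 11 agrees:
E_11 = -5.50975 eV, which rounds to -5.5 eV ✓

Therefore n = 11.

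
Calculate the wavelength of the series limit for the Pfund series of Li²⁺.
253.12920 nm

The series limit corresponds to the transition from n = ∞ to n = 5.
This is the highest energy (shortest wavelength) transition in the Pfund series.

E_∞ = 0 eV
E_5 = -13.6057 × 3² / 5² = -4.898052000 eV

Energy at series limit:
ΔE = E_∞ - E_5 = 0 - (-4.898052000) = 4.898052000 eV
λ = hc/E = 1239.84 eV·nm / 4.898052000 eV = 253.12920 nm

This energy equals the ionization energy from the n = 5 state of Li²⁺.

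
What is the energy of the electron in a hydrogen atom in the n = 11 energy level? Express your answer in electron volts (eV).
-0.11244 eV

The energy levels of a hydrogen-like atom are given by:
E_n = -13.6057 eV / n²

For n = 11:
E_11 = -13.6057 eV / 11²
E_11 = -13.6057 eV / 121
E_11 = -0.11244 eV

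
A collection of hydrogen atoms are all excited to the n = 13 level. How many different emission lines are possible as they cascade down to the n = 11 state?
3

The electron can occupy levels n = 11, 12, ..., 13 during de-excitation — that is m = 13 - 11 + 1 = 3 distinct levels.

The number of distinct spectral lines equals the number of ways to choose 2 of these m levels (each pair gives one possible emission transition):

Number of lines = m(m-1)/2 = 3×2/2 = 3

These correspond to all possible transitions between the 3 levels:
13 → 12, 13 → 11, 12 → 11

Each transition produces a photon with a unique energy (and thus wavelength). This count does not depend on Z.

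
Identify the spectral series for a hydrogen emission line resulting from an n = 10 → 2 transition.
Balmer series

The spectral series in hydrogen are named based on the final (lower) energy level:
- Lyman series: n_final = 1 (ultraviolet)
- Balmer series: n_final = 2 (visible/near-UV)
- Paschen series: n_final = 3 (infrared)
- Brackett series: n_final = 4 (infrared)
- Pfund series: n_final = 5 (far infrared)

Since this transition ends at n = 2, it belongs to the Balmer series.

For reference, this 10 → 2 line has photon energy
ΔE = 13.6057 eV × (1/2² - 1/10²) = 3.26536800 eV,
corresponding to wavelength λ = hc/ΔE = 1239.84 eV·nm / 3.26536800 eV = 379.6938 nm in the visible/near-UV region.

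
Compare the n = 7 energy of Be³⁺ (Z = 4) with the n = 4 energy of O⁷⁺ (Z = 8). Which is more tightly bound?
O⁷⁺ at n = 4 (E = -54.42 eV)

Using E_n = -13.6057 Z² / n² eV:

Be³⁺ (Z = 4) at n = 7:
E = -13.6057 × 4² / 7² = -13.6057 × 16 / 49 = -4.44268 eV

O⁷⁺ (Z = 8) at n = 4:
E = -13.6057 × 8² / 4² = -13.6057 × 64 / 16 = -54.42280 eV

Since -54.42280 eV < -4.44268 eV,
O⁷⁺ at n = 4 is more tightly bound (requires more energy to ionize).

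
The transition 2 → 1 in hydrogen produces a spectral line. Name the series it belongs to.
Lyman series

The spectral series in hydrogen are named based on the final (lower) energy level:
- Lyman series: n_final = 1 (ultraviolet)
- Balmer series: n_final = 2 (visible/near-UV)
- Paschen series: n_final = 3 (infrared)
- Brackett series: n_final = 4 (infrared)
- Pfund series: n_final = 5 (far infrared)

Since this transition ends at n = 1, it belongs to the Lyman series.

For reference, this 2 → 1 line has photon energy
ΔE = 13.6057 eV × (1/1² - 1/2²) = 10.2042750 eV,
corresponding to wavelength λ = hc/ΔE = 1239.84 eV·nm / 10.2042750 eV = 121.5020 nm in the ultraviolet region.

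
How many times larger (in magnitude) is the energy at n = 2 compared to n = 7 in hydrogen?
12.250

Using E_n = -13.6057 Z² / n² eV with Z = 1:

E_2 = -13.6057 / 2² = -13.6057 / 4 = -3.401425000 eV
E_7 = -13.6057 / 7² = -13.6057 / 49 = -0.277667347 eV

The ratio is:
E_2/E_7 = (-3.401425000) / (-0.277667347)
E_2/E_7 = (-13.6057/4) / (-13.6057/49)
E_2/E_7 = 49/4
E_2/E_7 = 12.250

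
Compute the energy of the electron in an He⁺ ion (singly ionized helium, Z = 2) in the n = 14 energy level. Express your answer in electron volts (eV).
-0.278 eV

The energy levels of a hydrogen-like atom are given by:
E_n = -13.6057 Z² / n² eV  (with Z = 2 for He⁺)

For n = 14:
E_14 = -13.6057 × 2² / 14²
E_14 = -13.6057 × 4 / 196
E_14 = -0.278 eV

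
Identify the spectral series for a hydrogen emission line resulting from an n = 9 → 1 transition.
Lyman series

The spectral series in hydrogen are named based on the final (lower) energy level:
- Lyman series: n_final = 1 (ultraviolet)
- Balmer series: n_final = 2 (visible/near-UV)
- Paschen series: n_final = 3 (infrared)
- Brackett series: n_final = 4 (infrared)
- Pfund series: n_final = 5 (far infrared)

Since this transition ends at n = 1, it belongs to the Lyman series.

For reference, this 9 → 1 line has photon energy
ΔE = 13.6057 eV × (1/1² - 1/9²) = 13.43773 eV,
corresponding to wavelength λ = hc/ΔE = 1239.84 eV·nm / 13.43773 eV = 92.266 nm in the ultraviolet region.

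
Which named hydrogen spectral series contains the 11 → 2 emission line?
Balmer series

The spectral series in hydrogen are named based on the final (lower) energy level:
- Lyman series: n_final = 1 (ultraviolet)
- Balmer series: n_final = 2 (visible/near-UV)
- Paschen series: n_final = 3 (infrared)
- Brackett series: n_final = 4 (infrared)
- Pfund series: n_final = 5 (far infrared)

Since this transition ends at n = 2, it belongs to the Balmer series.

For reference, this 11 → 2 line has photon energy
ΔE = 13.6057 eV × (1/2² - 1/11²) = 3.288981 eV,
corresponding to wavelength λ = hc/ΔE = 1239.84 eV·nm / 3.288981 eV = 376.97 nm in the visible/near-UV region.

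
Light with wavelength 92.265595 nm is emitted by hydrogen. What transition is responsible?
n = 9 → n = 1

First, find the photon energy from the wavelength (hc = 1239.84 eV·nm):
E = hc/λ = 1239.84 eV·nm / 92.265595 nm = 13.437728 eV

The energy levels of hydrogen satisfy E_n = -13.6057 / n² eV, so an emission n_i → n_f releases
ΔE = 13.6057 × (1/n_f² − 1/n_i²) eV.

Setting ΔE equal to the photon energy:
1/n_f² − 1/n_i² = 13.437728 / 13.6057 = 0.98765429

Since 1/n_i² must be positive, we need 1/n_f² > 0.98765429, i.e. n_f ≤ 1. For each allowed n_f, solve n_i = (1/n_f² − 0.98765429)^(−1/2) and check whether it is a whole number:
  n_f = 1: 1/n_i² = 1.00000000 − 0.98765429 = 0.01234571 → n_i = 9.000  → integer, n_i = 9 ✓

Only n_f = 1 gives an integer upper level, n_i = 9.

The transition is from n = 9 to n = 1 (emission).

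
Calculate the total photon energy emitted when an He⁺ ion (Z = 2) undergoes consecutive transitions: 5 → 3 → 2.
11.4288 eV

The energy levels of He⁺ are E_n = -13.6057 × 2² / n² eV.

First transition (5 → 3):
ΔE₁ = |E_3 - E_5|
ΔE₁ = |-6.0469777778 - (-2.1769120000)| = 3.8700658 eV

Second transition (3 → 2):
ΔE₂ = |E_2 - E_3|
ΔE₂ = |-13.6057000000 - (-6.0469777778)| = 7.5587222 eV

Total energy released:
E_total = ΔE₁ + ΔE₂ = 3.8700658 + 7.5587222 = 11.4288 eV

Note: This equals the direct transition 5 → 2: 11.4288 eV ✓
Energy is conserved regardless of the path taken.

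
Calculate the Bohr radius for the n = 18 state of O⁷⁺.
2.14317 nm (or 21.43168 Å)

The Bohr radius formula is:
r_n = n² a₀ / Z

where a₀ = 0.05291772 nm is the Bohr radius.

For O⁷⁺ (Z = 8) at n = 18:
r_18 = 18² × 0.05291772 nm / 8
r_18 = 324 × 0.05291772 nm / 8
r_18 = 17.145341 nm / 8
r_18 = 2.14317 nm

The electron orbits at approximately 2.14317 nm from the nucleus.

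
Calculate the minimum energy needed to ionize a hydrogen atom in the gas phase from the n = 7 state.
0.2777 eV

The ionization energy is the energy needed to remove the electron completely (n → ∞).

For hydrogen, E_n = -13.6057 eV / n².

At n = 7: E_7 = -13.6057 / 7² = -0.2776673 eV
At n = ∞: E_∞ = 0 eV

Ionization energy = E_∞ - E_7 = 0 - (-0.2776673) = 0.2776673 eV
Ionization energy ≈ 0.2777 eV

This is also called the binding energy of the electron in state n = 7.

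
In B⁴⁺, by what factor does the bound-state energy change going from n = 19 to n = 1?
361.00

Using E_n = -13.6057 Z² / n² eV with Z = 5:

E_1 = -13.6057 × 5² / 1² = -340.1425 / 1 = -340.14250000 eV
E_19 = -13.6057 × 5² / 19² = -340.1425 / 361 = -0.94222299 eV

The ratio is:
E_1/E_19 = (-340.14250000) / (-0.94222299)
E_1/E_19 = (-340.1425/1) / (-340.1425/361)
E_1/E_19 = 361/1
E_1/E_19 = 361.00
(Note: the Z² factors cancel in the ratio.)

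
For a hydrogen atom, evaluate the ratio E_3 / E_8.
7.111

Using E_n = -13.6057 Z² / n² eV with Z = 1:

E_3 = -13.6057 / 3² = -13.6057 / 9 = -1.511744444 eV
E_8 = -13.6057 / 8² = -13.6057 / 64 = -0.212589063 eV

The ratio is:
E_3/E_8 = (-1.511744444) / (-0.212589063)
E_3/E_8 = (-13.6057/9) / (-13.6057/64)
E_3/E_8 = 64/9
E_3/E_8 = 7.111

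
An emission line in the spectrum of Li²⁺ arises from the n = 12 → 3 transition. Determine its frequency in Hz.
3.084e+15 Hz

First, find the transition energy:
E_12 = -13.6057 × 3² / 12² = -0.85035625 eV
E_3 = -13.6057 × 3² / 3² = -13.60570000 eV
|ΔE| = |E_3 - E_12| = 12.75534375 eV

Convert to Joules: E = 12.75534375 eV × (1.602177 × 10⁻¹⁹ J/eV) = 2.04363e-18 J

Using E = hf:
f = E/h = 2.04363e-18 J / (6.62607 × 10⁻³⁴ J·s)
f = 3.084e+15 Hz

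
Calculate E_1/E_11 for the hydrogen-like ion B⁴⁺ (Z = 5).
121.00000

Using E_n = -13.6057 Z² / n² eV with Z = 5:

E_1 = -13.6057 × 5² / 1² = -340.1425 / 1 = -340.14250000000 eV
E_11 = -13.6057 × 5² / 11² = -340.1425 / 121 = -2.81109504132 eV

The ratio is:
E_1/E_11 = (-340.14250000000) / (-2.81109504132)
E_1/E_11 = (-340.1425/1) / (-340.1425/121)
E_1/E_11 = 121/1
E_1/E_11 = 121.00000
(Note: the Z² factors cancel in the ratio.)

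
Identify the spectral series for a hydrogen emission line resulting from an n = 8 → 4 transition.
Brackett series

The spectral series in hydrogen are named based on the final (lower) energy level:
- Lyman series: n_final = 1 (ultraviolet)
- Balmer series: n_final = 2 (visible/near-UV)
- Paschen series: n_final = 3 (infrared)
- Brackett series: n_final = 4 (infrared)
- Pfund series: n_final = 5 (far infrared)

Since this transition ends at n = 4, it belongs to the Brackett series.

For reference, this 8 → 4 line has photon energy
ΔE = 13.6057 eV × (1/4² - 1/8²) = 0.63776718750 eV,
corresponding to wavelength λ = hc/ΔE = 1239.84 eV·nm / 0.63776718750 eV = 1944.03228 nm in the infrared region.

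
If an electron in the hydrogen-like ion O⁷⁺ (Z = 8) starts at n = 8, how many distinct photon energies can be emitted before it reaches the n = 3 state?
15

The electron can occupy levels n = 3, 4, ..., 8 during de-excitation — that is m = 8 - 3 + 1 = 6 distinct levels.

The number of distinct spectral lines equals the number of ways to choose 2 of these m levels (each pair gives one possible emission transition):

Number of lines = m(m-1)/2 = 6×5/2 = 15

These correspond to all possible transitions between the 6 levels:
8 → 7, 8 → 6, 8 → 5, 8 → 4, 8 → 3, 7 → 6, 7 → 5, 7 → 4...

Each transition produces a photon with a unique energy (and thus wavelength). This count does not depend on Z.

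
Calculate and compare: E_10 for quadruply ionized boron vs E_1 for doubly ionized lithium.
Li²⁺ at n = 1 (E = -122.451300 eV)

Using E_n = -13.6057 Z² / n² eV:

B⁴⁺ (Z = 5) at n = 10:
E = -13.6057 × 5² / 10² = -13.6057 × 25 / 100 = -3.401425000 eV

Li²⁺ (Z = 3) at n = 1:
E = -13.6057 × 3² / 1² = -13.6057 × 9 / 1 = -122.451300000 eV

Since -122.451300000 eV < -3.401425000 eV,
Li²⁺ at n = 1 is more tightly bound (requires more energy to ionize).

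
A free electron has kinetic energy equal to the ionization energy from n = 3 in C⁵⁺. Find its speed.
4.3754e+06 m/s (or 1.45947% of c)

The binding energy at n = 3 for C⁵⁺ is:
E_3 = -13.6057 × 6²/3² = -54.4228000 eV
|E_3| = 54.4228000 eV

Convert to Joules:
KE = 54.4228000 eV × (1.602177 × 10⁻¹⁹ J/eV) = 8.719496e-18 J

Using KE = ½mv²:
v = √(2·KE/m_e)
v = √(2 × 8.719496e-18 J / 9.10938 × 10⁻³¹ kg)
v = 4.3754e+06 m/s

This is approximately 1.45947% the speed of light.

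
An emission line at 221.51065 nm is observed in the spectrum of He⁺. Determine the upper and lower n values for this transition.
n = 11 → n = 3

First, find the photon energy from the wavelength (hc = 1239.84 eV·nm):
E = hc/λ = 1239.84 eV·nm / 221.51065 nm = 5.5972027 eV

The energy levels of He⁺ satisfy E_n = -13.6057 × 2² / n² eV, so an emission n_i → n_f releases
ΔE = 13.6057 × 2² × (1/n_f² − 1/n_i²) eV.

Setting ΔE equal to the photon energy:
1/n_f² − 1/n_i² = 5.5972027 / (13.6057 × 2²) = 0.10284665

Since 1/n_i² must be positive, we need 1/n_f² > 0.10284665, i.e. n_f ≤ 3. For each allowed n_f, solve n_i = (1/n_f² − 0.10284665)^(−1/2) and check whether it is a whole number:
  n_f = 1: 1/n_i² = 1.00000000 − 0.10284665 = 0.89715335 → n_i = 1.056  (not an integer) ✗
  n_f = 2: 1/n_i² = 0.25000000 − 0.10284665 = 0.14715335 → n_i = 2.607  (not an integer) ✗
  n_f = 3: 1/n_i² = 0.11111111 − 0.10284665 = 0.00826446 → n_i = 11.000  → integer, n_i = 11 ✓

Only n_f = 3 gives an integer upper level, n_i = 11.

The transition is from n = 11 to n = 3 (emission).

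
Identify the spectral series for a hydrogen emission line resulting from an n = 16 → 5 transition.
Pfund series

The spectral series in hydrogen are named based on the final (lower) energy level:
- Lyman series: n_final = 1 (ultraviolet)
- Balmer series: n_final = 2 (visible/near-UV)
- Paschen series: n_final = 3 (infrared)
- Brackett series: n_final = 4 (infrared)
- Pfund series: n_final = 5 (far infrared)

Since this transition ends at n = 5, it belongs to the Pfund series.

For reference, this 16 → 5 line has photon energy
ΔE = 13.6057 eV × (1/5² - 1/16²) = 0.4910807344 eV,
corresponding to wavelength λ = hc/ΔE = 1239.84 eV·nm / 0.4910807344 eV = 2524.7172 nm in the far infrared region.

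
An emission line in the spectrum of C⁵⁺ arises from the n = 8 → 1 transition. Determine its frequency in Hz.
1.1658e+17 Hz

First, find the transition energy:
E_8 = -13.6057 × 6² / 8² = -7.65321 eV
E_1 = -13.6057 × 6² / 1² = -489.80520 eV
|ΔE| = |E_1 - E_8| = 482.15199 eV

Convert to Joules: E = 482.15199 eV × (1.602177 × 10⁻¹⁹ J/eV) = 7.724928e-17 J

Using E = hf:
f = E/h = 7.724928e-17 J / (6.62607 × 10⁻³⁴ J·s)
f = 1.1658e+17 Hz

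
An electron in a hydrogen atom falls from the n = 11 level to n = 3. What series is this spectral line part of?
Paschen series

The spectral series in hydrogen are named based on the final (lower) energy level:
- Lyman series: n_final = 1 (ultraviolet)
- Balmer series: n_final = 2 (visible/near-UV)
- Paschen series: n_final = 3 (infrared)
- Brackett series: n_final = 4 (infrared)
- Pfund series: n_final = 5 (far infrared)

Since this transition ends at n = 3, it belongs to the Paschen series.

For reference, this 11 → 3 line has photon energy
ΔE = 13.6057 eV × (1/3² - 1/11²) = 1.399300643 eV,
corresponding to wavelength λ = hc/ΔE = 1239.84 eV·nm / 1.399300643 eV = 886.04261 nm in the infrared region.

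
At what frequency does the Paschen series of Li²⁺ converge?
3.2898e+15 Hz

The series limit corresponds to the transition from n = ∞ to n = 3.
This is the highest energy (shortest wavelength) transition in the Paschen series.

E_∞ = 0 eV
E_3 = -13.6057 × 3² / 3² = -13.605700 eV

Energy at series limit:
ΔE = E_∞ - E_3 = 0 - (-13.605700) = 13.605700 eV
E = 13.605700 eV × (1.602177 × 10⁻¹⁹ J/eV) = 2.179874e-18 J
f = E/h = 2.179874e-18 J / (6.62607 × 10⁻³⁴ J·s) = 3.2898e+15 Hz

This energy equals the ionization energy from the n = 3 state of Li²⁺.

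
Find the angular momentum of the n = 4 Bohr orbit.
4.2183e-34 J·s (or 4ℏ)

In the Bohr model, angular momentum is quantized:
L = nℏ

where ℏ = h/(2π) = 1.054572e-34 J·s

For n = 4:
L = 4 × 1.054572e-34 J·s
L = 4.2183e-34 J·s

This can also be written as L = 4ℏ.
The angular momentum is an integer multiple of the reduced Planck constant.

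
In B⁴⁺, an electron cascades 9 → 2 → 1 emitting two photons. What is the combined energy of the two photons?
335.943210 eV

The energy levels of B⁴⁺ are E_n = -13.6057 × 5² / n² eV.

First transition (9 → 2):
ΔE₁ = |E_2 - E_9|
ΔE₁ = |-85.035625000000 - (-4.199290123457)| = 80.836334877 eV

Second transition (2 → 1):
ΔE₂ = |E_1 - E_2|
ΔE₂ = |-340.142500000000 - (-85.035625000000)| = 255.106875000 eV

Total energy released:
E_total = ΔE₁ + ΔE₂ = 80.836334877 + 255.106875000 = 335.943210 eV

Note: This equals the direct transition 9 → 1: 335.943210 eV ✓
Energy is conserved regardless of the path taken.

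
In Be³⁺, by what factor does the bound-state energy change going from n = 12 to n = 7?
2.9388

Using E_n = -13.6057 Z² / n² eV with Z = 4:

E_7 = -13.6057 × 4² / 7² = -217.6912 / 49 = -4.4426775510 eV
E_12 = -13.6057 × 4² / 12² = -217.6912 / 144 = -1.5117444444 eV

The ratio is:
E_7/E_12 = (-4.4426775510) / (-1.5117444444)
E_7/E_12 = (-217.6912/49) / (-217.6912/144)
E_7/E_12 = 144/49
E_7/E_12 = 2.9388
(Note: the Z² factors cancel in the ratio.)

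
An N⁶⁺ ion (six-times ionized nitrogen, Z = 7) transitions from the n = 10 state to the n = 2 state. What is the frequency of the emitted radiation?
3.86886e+16 Hz

First, find the transition energy:
E_10 = -13.6057 × 7² / 10² = -6.66679300 eV
E_2 = -13.6057 × 7² / 2² = -166.66982500 eV
|ΔE| = |E_2 - E_10| = 160.00303200 eV

Convert to Joules: E = 160.00303200 eV × (1.602177 × 10⁻¹⁹ J/eV) = 2.5635318e-17 J

Using E = hf:
f = E/h = 2.5635318e-17 J / (6.62607 × 10⁻³⁴ J·s)
f = 3.86886e+16 Hz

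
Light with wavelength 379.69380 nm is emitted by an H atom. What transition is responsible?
n = 10 → n = 2

First, find the photon energy from the wavelength (hc = 1239.84 eV·nm):
E = hc/λ = 1239.84 eV·nm / 379.69380 nm = 3.2653680 eV

The energy levels of hydrogen satisfy E_n = -13.6057 / n² eV, so an emission n_i → n_f releases
ΔE = 13.6057 × (1/n_f² − 1/n_i²) eV.

Setting ΔE equal to the photon energy:
1/n_f² − 1/n_i² = 3.2653680 / 13.6057 = 0.24000000

Since 1/n_i² must be positive, we need 1/n_f² > 0.24000000, i.e. n_f ≤ 2. For each allowed n_f, solve n_i = (1/n_f² − 0.24000000)^(−1/2) and check whether it is a whole number:
  n_f = 1: 1/n_i² = 1.00000000 − 0.24000000 = 0.76000000 → n_i = 1.147  (not an integer) ✗
  n_f = 2: 1/n_i² = 0.25000000 − 0.24000000 = 0.01000000 → n_i = 10.000  → integer, n_i = 10 ✓

Only n_f = 2 gives an integer upper level, n_i = 10.

The transition is from n = 10 to n = 2 (emission).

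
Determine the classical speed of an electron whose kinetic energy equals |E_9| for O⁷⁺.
1.945e+06 m/s (or 0.65% of c)

The binding energy at n = 9 for O⁷⁺ is:
E_9 = -13.6057 × 8²/9² = -10.75018 eV
|E_9| = 10.75018 eV

Convert to Joules:
KE = 10.75018 eV × (1.602177 × 10⁻¹⁹ J/eV) = 1.72237e-18 J

Using KE = ½mv²:
v = √(2·KE/m_e)
v = √(2 × 1.72237e-18 J / 9.10938 × 10⁻³¹ kg)
v = 1.945e+06 m/s

This is approximately 0.65% the speed of light.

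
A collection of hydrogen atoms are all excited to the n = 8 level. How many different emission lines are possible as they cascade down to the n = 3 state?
15

The electron can occupy levels n = 3, 4, ..., 8 during de-excitation — that is m = 8 - 3 + 1 = 6 distinct levels.

The number of distinct spectral lines equals the number of ways to choose 2 of these m levels (each pair gives one possible emission transition):

Number of lines = m(m-1)/2 = 6×5/2 = 15

These correspond to all possible transitions between the 6 levels:
8 → 7, 8 → 6, 8 → 5, 8 → 4, 8 → 3, 7 → 6, 7 → 5, 7 → 4...

Each transition produces a photon with a unique energy (and thus wavelength). This count does not depend on Z.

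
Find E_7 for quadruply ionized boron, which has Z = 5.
-6.94168 eV

For hydrogen-like ions, the energy levels scale with Z²:
E_n = -13.6057 Z² / n² eV

For B⁴⁺ (Z = 5) at n = 7:
E_7 = -13.6057 × 5² / 7²
E_7 = -13.6057 × 25 / 49
E_7 = -340.1425 / 49
E_7 = -6.94168 eV

The energy is 25 times more negative than hydrogen at the same n due to the stronger nuclear charge.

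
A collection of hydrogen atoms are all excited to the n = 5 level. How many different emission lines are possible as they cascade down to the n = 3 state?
3

The electron can occupy levels n = 3, 4, ..., 5 during de-excitation — that is m = 5 - 3 + 1 = 3 distinct levels.

The number of distinct spectral lines equals the number of ways to choose 2 of these m levels (each pair gives one possible emission transition):

Number of lines = m(m-1)/2 = 3×2/2 = 3

These correspond to all possible transitions between the 3 levels:
5 → 4, 5 → 3, 4 → 3

Each transition produces a photon with a unique energy (and thus wavelength). This count does not depend on Z.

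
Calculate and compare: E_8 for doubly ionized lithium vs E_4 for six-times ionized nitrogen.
N⁶⁺ at n = 4 (E = -41.6675 eV)

Using E_n = -13.6057 Z² / n² eV:

Li²⁺ (Z = 3) at n = 8:
E = -13.6057 × 3² / 8² = -13.6057 × 9 / 64 = -1.9133016 eV

N⁶⁺ (Z = 7) at n = 4:
E = -13.6057 × 7² / 4² = -13.6057 × 49 / 16 = -41.6674563 eV

Since -41.6674563 eV < -1.9133016 eV,
N⁶⁺ at n = 4 is more tightly bound (requires more energy to ionize).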